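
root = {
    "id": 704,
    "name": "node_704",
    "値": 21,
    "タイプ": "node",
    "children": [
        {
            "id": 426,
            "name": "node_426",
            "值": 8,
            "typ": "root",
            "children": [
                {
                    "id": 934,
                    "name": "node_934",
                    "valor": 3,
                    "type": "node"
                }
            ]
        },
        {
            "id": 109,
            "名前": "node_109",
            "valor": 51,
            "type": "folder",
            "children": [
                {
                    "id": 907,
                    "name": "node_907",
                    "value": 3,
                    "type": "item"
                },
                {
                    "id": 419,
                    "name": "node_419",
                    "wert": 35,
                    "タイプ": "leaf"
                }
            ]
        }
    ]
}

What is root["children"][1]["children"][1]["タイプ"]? "leaf"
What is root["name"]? "node_704"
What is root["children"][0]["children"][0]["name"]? "node_934"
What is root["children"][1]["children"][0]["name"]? "node_907"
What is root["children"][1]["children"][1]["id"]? 419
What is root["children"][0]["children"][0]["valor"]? 3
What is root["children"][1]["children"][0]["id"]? 907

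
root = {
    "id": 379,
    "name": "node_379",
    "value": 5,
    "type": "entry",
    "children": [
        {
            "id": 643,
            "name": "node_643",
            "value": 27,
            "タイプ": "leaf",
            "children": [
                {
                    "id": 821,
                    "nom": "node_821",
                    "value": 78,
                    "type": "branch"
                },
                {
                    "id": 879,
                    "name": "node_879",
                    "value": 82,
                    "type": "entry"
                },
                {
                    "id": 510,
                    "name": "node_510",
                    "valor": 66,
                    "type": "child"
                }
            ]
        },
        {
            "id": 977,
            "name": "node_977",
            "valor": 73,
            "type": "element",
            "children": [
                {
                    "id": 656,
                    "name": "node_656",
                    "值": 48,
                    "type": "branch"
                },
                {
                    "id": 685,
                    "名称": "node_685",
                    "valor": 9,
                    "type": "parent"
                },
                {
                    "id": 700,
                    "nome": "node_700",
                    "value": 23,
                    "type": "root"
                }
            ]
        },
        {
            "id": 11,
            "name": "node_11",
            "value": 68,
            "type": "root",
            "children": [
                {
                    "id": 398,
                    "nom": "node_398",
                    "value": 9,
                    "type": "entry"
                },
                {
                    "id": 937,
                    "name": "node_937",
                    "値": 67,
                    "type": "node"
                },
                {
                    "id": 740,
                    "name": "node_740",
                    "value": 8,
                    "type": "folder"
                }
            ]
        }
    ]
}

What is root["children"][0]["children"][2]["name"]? "node_510"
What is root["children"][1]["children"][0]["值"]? 48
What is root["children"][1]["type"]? "element"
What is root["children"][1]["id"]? 977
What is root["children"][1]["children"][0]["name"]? "node_656"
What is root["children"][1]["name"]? "node_977"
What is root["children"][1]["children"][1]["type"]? "parent"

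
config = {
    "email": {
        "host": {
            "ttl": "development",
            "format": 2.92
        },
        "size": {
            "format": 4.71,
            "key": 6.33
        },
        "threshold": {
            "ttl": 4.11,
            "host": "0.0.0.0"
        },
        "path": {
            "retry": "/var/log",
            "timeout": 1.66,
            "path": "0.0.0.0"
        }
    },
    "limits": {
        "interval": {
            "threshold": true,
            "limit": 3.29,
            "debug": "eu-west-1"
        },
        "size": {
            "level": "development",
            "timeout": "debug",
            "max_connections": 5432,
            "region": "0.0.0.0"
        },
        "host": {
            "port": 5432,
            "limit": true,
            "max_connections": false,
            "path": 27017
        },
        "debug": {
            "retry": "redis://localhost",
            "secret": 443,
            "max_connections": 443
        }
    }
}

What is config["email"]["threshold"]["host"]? "0.0.0.0"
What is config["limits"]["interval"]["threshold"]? True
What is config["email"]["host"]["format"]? 2.92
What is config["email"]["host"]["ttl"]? "development"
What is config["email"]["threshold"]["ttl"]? 4.11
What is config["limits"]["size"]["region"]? "0.0.0.0"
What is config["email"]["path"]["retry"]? "/var/log"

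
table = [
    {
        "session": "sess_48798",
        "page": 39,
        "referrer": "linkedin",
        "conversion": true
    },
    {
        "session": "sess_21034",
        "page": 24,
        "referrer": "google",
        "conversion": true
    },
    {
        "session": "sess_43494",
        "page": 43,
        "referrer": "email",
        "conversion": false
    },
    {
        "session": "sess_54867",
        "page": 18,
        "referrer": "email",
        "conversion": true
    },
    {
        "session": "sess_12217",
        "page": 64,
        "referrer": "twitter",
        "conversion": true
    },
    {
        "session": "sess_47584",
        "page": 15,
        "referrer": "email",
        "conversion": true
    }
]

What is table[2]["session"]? "sess_43494"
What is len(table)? 6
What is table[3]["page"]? 18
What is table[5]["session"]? "sess_47584"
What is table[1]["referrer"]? "google"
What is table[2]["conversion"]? False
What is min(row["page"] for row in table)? 15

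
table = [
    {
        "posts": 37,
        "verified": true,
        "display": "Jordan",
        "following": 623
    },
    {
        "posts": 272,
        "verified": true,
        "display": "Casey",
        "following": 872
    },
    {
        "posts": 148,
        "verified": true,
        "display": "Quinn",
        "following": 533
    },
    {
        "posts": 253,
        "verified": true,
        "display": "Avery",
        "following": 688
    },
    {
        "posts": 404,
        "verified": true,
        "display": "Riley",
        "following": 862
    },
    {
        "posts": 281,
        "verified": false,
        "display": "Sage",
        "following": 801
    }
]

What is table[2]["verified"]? True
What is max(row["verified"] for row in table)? True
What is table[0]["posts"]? 37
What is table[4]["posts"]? 404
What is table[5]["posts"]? 281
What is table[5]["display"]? "Sage"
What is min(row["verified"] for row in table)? False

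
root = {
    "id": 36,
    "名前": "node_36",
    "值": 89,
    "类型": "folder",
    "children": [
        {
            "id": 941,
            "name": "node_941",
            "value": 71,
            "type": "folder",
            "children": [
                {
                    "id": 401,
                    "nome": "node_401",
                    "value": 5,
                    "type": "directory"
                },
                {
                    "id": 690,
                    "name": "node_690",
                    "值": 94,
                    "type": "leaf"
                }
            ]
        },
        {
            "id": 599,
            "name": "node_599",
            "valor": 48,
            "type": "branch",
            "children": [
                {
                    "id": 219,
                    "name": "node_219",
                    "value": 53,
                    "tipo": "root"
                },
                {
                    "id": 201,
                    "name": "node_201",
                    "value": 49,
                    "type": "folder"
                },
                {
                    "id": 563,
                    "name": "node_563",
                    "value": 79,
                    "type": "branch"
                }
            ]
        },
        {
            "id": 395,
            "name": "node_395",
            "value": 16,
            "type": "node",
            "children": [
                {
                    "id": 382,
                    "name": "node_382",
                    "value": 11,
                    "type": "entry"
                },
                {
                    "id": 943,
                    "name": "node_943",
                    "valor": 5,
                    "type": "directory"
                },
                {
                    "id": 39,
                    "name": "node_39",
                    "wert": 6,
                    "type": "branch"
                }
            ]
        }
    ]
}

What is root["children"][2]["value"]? 16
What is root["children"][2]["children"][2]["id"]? 39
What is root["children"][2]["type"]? "node"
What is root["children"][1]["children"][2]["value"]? 79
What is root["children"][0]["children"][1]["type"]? "leaf"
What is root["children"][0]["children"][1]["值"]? 94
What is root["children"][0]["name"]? "node_941"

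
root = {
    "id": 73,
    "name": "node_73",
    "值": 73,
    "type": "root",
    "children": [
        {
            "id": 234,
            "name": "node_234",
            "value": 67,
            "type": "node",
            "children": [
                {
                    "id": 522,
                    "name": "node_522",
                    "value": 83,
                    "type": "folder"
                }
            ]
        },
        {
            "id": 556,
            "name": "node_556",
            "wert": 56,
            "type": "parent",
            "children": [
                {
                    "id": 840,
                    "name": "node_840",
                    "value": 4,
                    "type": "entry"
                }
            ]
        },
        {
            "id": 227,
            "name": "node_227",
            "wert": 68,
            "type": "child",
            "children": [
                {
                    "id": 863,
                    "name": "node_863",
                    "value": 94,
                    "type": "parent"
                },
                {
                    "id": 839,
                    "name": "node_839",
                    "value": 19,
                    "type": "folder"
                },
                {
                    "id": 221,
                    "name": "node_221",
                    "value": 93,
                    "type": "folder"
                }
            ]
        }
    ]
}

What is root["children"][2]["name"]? "node_227"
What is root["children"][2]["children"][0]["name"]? "node_863"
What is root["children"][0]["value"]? 67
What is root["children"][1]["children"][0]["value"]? 4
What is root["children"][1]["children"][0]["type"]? "entry"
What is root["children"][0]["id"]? 234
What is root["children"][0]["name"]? "node_234"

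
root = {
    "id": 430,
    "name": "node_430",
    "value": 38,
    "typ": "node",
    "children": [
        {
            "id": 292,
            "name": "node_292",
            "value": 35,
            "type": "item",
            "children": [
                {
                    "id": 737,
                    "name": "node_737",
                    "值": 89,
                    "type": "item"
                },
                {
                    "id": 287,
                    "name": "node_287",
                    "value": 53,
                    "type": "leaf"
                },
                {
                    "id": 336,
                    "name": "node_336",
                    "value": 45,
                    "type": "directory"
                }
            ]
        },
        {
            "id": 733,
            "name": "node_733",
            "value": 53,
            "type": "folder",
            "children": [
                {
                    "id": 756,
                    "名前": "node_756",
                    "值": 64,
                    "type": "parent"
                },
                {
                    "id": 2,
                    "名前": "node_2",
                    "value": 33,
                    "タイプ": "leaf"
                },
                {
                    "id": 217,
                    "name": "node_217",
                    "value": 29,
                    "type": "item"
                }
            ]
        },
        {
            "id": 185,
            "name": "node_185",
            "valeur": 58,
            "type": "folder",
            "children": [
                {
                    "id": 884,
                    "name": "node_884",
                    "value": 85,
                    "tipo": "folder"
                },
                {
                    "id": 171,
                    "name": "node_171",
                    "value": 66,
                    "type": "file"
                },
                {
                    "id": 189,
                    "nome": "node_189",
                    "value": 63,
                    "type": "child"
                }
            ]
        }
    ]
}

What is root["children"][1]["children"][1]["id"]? 2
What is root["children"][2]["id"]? 185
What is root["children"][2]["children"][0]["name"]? "node_884"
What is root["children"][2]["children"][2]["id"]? 189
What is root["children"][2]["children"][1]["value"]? 66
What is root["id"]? 430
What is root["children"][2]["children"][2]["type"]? "child"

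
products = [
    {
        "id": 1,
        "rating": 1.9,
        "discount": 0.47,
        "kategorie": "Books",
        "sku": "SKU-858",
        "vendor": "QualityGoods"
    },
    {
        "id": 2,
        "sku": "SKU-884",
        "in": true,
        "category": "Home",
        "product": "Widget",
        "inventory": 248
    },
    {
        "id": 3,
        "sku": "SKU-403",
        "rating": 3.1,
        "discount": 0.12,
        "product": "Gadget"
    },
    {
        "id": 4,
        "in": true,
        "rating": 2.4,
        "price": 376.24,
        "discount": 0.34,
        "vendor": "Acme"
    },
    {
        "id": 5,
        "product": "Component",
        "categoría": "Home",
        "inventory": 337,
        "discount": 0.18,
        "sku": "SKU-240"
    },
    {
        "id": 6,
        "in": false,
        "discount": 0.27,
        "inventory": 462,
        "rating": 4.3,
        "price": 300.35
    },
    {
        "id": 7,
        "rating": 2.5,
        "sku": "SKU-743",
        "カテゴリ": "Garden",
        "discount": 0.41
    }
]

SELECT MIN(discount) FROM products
0.12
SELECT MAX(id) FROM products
7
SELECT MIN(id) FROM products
1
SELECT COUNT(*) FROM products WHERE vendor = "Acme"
1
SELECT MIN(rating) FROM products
1.9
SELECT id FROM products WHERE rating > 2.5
[3, 6]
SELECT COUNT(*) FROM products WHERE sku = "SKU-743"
1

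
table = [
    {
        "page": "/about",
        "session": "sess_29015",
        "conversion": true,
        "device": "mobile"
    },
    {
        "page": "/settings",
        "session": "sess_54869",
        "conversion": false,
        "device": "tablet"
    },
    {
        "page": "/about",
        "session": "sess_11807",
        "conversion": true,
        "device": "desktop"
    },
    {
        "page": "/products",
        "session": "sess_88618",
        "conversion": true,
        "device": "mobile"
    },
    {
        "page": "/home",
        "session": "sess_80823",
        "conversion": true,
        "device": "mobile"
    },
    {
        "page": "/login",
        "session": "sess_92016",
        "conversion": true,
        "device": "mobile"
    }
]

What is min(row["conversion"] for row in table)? False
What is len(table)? 6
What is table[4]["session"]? "sess_80823"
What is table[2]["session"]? "sess_11807"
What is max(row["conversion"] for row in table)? True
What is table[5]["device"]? "mobile"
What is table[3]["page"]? "/products"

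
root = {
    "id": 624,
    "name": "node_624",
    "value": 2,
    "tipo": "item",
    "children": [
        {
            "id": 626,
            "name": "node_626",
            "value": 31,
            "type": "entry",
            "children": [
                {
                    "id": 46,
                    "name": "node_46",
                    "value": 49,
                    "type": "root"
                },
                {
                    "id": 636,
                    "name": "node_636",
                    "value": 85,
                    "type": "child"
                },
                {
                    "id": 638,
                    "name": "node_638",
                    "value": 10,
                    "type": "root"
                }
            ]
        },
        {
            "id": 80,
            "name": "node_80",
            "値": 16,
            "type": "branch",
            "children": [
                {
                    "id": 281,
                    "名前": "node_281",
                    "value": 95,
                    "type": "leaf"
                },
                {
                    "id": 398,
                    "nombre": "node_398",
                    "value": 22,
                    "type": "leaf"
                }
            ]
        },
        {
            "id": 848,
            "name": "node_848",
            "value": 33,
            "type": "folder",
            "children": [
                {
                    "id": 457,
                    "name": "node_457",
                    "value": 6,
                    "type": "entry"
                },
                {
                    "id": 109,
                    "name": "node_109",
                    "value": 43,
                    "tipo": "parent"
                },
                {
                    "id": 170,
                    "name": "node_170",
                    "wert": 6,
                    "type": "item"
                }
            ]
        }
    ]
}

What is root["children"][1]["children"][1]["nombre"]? "node_398"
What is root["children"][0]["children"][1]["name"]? "node_636"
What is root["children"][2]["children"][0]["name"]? "node_457"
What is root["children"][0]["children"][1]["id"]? 636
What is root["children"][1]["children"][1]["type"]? "leaf"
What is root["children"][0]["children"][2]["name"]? "node_638"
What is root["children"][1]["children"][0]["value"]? 95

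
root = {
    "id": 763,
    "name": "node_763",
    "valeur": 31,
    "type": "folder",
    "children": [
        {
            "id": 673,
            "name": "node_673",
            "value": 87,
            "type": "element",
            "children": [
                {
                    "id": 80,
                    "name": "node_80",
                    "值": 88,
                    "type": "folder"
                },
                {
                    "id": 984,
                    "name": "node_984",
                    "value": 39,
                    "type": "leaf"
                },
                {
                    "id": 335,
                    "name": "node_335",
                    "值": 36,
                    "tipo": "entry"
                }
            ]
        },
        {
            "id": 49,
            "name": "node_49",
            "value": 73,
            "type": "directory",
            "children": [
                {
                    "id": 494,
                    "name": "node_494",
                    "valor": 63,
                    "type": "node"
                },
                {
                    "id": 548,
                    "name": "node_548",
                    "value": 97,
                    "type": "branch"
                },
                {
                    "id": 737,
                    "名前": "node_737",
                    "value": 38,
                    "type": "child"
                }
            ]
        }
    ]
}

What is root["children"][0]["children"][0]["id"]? 80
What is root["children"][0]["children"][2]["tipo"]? "entry"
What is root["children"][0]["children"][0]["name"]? "node_80"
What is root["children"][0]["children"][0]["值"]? 88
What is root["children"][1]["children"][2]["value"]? 38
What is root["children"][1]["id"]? 49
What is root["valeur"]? 31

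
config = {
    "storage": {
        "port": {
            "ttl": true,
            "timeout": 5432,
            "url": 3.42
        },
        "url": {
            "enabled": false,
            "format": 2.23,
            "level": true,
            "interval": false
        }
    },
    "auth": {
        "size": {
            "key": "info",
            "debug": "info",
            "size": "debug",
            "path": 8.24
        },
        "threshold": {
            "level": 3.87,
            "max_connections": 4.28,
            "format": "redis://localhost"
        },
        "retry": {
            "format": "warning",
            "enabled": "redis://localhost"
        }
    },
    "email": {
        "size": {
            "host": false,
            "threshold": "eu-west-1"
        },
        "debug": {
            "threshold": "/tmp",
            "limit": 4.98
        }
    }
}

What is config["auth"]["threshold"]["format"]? "redis://localhost"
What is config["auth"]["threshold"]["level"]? 3.87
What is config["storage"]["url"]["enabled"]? False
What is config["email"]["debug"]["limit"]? 4.98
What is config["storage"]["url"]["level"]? True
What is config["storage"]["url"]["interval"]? False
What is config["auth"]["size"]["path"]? 8.24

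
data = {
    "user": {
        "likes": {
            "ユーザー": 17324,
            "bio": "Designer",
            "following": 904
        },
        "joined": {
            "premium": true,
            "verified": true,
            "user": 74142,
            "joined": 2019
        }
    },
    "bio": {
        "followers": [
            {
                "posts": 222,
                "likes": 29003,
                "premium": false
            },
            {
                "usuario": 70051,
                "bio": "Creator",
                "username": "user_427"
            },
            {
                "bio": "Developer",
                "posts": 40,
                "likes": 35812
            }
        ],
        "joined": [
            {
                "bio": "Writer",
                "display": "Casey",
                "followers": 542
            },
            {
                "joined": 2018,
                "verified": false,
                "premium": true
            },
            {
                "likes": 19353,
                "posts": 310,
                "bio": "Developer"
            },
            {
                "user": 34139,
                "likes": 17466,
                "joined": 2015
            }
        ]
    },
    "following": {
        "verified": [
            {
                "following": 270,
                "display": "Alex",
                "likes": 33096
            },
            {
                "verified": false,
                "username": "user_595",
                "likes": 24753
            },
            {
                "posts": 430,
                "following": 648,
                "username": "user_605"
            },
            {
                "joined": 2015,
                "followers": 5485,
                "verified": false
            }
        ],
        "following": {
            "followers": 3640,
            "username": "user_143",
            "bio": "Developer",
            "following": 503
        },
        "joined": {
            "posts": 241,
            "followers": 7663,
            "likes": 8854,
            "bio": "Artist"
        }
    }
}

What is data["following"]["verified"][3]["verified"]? False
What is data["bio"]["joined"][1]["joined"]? 2018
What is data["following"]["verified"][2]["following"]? 648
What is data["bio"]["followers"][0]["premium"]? False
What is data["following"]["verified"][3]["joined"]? 2015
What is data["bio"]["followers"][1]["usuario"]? 70051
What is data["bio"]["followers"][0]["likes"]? 29003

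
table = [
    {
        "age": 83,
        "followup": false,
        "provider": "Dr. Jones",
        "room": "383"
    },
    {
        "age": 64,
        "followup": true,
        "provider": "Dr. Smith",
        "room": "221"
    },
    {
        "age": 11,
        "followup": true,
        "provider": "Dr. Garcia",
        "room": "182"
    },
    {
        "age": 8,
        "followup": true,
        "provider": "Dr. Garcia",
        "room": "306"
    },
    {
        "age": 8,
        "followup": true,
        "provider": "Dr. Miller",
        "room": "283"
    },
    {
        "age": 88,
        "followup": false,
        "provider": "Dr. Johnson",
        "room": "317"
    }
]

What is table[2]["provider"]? "Dr. Garcia"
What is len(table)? 6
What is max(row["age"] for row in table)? 88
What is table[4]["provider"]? "Dr. Miller"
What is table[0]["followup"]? False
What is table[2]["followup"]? True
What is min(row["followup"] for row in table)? False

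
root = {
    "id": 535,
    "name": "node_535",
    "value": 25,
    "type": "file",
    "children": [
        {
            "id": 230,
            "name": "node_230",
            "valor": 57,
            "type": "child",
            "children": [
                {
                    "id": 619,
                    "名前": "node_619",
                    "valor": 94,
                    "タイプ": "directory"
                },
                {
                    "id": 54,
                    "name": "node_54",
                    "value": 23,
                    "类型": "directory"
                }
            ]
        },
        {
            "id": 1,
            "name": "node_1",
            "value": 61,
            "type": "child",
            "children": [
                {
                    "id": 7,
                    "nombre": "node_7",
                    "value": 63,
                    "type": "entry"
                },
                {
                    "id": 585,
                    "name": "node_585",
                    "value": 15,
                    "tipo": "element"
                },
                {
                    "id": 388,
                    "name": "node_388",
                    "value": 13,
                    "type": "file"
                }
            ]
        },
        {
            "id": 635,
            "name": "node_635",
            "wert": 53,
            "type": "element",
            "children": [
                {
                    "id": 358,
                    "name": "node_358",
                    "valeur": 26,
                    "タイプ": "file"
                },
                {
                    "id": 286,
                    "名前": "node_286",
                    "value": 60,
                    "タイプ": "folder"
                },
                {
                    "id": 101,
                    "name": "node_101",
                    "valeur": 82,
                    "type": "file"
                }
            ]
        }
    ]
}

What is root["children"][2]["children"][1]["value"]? 60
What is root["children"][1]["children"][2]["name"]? "node_388"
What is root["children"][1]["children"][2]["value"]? 13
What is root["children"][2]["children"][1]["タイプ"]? "folder"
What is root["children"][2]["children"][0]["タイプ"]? "file"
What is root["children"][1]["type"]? "child"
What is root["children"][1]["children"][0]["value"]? 63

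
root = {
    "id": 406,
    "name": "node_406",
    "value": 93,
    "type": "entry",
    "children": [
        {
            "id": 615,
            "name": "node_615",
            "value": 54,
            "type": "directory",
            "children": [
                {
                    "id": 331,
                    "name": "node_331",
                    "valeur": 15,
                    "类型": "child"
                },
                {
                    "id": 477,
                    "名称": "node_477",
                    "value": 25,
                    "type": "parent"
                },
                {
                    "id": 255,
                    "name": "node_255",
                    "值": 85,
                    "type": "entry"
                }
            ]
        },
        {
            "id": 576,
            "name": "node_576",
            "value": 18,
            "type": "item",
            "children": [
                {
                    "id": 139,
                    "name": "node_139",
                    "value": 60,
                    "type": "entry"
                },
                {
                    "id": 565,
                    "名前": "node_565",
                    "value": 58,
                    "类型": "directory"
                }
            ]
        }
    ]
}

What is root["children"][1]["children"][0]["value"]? 60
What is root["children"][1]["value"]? 18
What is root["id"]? 406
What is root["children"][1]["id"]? 576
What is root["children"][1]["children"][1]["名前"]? "node_565"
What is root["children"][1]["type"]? "item"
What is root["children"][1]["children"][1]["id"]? 565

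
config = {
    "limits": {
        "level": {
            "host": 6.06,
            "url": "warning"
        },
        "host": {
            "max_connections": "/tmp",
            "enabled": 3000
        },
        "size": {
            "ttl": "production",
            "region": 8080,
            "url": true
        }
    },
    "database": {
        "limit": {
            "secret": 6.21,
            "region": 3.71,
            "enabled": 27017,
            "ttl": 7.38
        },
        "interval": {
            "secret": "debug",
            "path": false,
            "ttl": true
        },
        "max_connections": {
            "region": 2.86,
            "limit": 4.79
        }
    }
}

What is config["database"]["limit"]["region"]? 3.71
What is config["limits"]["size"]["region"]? 8080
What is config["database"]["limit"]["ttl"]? 7.38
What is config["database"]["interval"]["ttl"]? True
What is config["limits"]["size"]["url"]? True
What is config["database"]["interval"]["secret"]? "debug"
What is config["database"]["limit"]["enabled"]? 27017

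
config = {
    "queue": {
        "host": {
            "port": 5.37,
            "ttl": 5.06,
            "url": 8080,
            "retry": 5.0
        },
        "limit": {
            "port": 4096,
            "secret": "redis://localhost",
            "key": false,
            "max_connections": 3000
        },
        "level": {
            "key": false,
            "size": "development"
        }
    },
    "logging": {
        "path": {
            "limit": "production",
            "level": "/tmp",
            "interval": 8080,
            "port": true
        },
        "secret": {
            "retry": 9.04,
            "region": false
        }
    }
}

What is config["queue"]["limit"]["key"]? False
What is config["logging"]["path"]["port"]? True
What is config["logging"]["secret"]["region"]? False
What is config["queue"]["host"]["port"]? 5.37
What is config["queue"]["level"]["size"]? "development"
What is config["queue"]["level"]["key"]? False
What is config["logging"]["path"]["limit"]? "production"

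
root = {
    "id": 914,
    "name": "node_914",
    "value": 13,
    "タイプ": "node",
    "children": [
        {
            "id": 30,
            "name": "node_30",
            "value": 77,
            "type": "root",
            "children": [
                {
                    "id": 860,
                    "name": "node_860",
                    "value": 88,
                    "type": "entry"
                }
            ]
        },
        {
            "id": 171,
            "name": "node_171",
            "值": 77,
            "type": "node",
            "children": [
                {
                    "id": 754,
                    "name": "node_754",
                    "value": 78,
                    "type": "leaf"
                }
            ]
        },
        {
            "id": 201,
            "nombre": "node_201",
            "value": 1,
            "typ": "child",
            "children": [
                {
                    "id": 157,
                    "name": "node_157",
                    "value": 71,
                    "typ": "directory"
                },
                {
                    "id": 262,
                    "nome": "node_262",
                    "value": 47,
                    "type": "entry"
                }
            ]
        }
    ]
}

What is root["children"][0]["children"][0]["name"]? "node_860"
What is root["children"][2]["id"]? 201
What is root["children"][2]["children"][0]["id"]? 157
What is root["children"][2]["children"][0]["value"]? 71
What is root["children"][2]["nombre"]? "node_201"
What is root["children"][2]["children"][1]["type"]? "entry"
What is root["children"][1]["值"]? 77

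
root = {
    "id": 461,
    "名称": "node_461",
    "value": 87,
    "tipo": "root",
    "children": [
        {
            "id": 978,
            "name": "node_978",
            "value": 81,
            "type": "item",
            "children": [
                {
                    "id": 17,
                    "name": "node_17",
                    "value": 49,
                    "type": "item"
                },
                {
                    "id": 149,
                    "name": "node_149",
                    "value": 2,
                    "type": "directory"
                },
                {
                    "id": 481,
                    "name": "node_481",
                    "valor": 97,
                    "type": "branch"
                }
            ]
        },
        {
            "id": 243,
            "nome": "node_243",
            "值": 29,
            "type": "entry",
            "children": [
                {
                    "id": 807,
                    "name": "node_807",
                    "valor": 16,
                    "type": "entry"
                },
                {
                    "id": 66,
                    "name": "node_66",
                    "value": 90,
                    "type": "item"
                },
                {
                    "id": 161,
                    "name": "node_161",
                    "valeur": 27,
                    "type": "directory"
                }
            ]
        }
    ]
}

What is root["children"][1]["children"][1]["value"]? 90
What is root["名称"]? "node_461"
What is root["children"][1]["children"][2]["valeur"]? 27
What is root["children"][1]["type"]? "entry"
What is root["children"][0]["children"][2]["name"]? "node_481"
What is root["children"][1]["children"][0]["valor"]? 16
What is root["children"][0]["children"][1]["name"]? "node_149"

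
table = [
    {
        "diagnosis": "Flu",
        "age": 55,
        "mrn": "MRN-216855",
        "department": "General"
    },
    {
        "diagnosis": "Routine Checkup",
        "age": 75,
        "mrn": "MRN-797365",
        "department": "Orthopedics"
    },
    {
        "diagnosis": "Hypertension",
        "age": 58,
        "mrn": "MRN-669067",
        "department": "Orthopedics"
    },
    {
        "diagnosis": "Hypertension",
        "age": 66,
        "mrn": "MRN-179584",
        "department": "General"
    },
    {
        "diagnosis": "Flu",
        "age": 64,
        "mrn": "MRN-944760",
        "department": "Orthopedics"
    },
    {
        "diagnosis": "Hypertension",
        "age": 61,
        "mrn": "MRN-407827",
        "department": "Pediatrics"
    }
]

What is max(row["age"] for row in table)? 75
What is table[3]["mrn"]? "MRN-179584"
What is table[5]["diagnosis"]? "Hypertension"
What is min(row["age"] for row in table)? 55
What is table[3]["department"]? "General"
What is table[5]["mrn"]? "MRN-407827"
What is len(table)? 6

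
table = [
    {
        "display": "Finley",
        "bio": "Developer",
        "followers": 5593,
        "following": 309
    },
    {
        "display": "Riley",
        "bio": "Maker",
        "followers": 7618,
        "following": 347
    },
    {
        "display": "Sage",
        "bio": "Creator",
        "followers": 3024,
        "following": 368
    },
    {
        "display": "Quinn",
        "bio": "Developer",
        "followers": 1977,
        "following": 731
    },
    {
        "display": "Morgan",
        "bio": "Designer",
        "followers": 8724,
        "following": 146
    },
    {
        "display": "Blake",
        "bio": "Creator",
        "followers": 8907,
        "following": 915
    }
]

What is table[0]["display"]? "Finley"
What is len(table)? 6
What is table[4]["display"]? "Morgan"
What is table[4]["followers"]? 8724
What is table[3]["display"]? "Quinn"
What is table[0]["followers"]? 5593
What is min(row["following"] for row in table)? 146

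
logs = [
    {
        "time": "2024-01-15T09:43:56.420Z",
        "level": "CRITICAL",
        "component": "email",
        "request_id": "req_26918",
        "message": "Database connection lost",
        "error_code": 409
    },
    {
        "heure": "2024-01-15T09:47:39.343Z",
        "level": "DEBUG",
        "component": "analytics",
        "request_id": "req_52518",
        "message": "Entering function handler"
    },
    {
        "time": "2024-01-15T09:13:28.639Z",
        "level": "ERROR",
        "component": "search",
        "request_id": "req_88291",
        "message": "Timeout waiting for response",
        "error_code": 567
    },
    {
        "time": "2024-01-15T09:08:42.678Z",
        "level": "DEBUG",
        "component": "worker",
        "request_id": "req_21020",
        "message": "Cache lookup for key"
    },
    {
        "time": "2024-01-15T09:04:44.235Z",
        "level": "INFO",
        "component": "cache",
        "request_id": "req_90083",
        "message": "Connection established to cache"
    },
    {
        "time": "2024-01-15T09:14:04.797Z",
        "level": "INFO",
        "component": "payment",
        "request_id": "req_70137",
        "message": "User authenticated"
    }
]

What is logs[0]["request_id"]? "req_26918"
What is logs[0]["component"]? "email"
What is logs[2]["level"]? "ERROR"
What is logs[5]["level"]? "INFO"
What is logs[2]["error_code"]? 567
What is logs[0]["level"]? "CRITICAL"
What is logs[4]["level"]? "INFO"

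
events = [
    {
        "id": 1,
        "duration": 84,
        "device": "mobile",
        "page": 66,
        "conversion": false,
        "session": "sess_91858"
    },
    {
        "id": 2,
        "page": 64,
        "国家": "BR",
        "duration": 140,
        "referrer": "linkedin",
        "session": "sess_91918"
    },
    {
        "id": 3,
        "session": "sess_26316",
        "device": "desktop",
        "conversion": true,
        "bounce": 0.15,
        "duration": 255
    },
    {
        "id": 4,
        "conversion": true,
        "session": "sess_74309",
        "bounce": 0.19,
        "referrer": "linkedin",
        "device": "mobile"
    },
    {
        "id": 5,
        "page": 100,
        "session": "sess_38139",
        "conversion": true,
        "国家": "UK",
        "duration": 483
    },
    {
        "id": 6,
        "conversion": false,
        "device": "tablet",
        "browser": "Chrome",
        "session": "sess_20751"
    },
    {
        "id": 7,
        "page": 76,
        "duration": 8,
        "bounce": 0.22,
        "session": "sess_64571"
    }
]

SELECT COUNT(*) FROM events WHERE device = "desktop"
1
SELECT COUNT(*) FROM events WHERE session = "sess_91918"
1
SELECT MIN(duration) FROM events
8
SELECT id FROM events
[1, 2, 3, 4, 5, 6, 7]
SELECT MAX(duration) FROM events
483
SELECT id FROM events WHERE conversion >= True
[3, 4, 5]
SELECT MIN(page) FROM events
64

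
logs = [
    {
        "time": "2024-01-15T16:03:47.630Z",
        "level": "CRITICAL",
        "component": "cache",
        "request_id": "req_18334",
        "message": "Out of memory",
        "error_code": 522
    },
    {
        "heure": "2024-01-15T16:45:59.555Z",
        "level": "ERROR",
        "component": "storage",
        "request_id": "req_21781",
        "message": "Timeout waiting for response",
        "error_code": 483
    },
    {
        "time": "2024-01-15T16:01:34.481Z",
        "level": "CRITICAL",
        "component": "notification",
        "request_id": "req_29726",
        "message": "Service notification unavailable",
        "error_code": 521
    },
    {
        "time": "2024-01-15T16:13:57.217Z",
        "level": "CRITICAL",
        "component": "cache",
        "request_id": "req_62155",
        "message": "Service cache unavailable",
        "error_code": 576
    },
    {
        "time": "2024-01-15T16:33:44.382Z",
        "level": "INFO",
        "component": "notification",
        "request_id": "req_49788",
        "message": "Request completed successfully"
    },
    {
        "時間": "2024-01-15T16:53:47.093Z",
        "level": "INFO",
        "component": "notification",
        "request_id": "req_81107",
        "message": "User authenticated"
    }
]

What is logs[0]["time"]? "2024-01-15T16:03:47.630Z"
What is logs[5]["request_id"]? "req_81107"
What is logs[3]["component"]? "cache"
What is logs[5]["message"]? "User authenticated"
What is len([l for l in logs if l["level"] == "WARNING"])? 0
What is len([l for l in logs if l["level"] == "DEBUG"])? 0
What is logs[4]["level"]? "INFO"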